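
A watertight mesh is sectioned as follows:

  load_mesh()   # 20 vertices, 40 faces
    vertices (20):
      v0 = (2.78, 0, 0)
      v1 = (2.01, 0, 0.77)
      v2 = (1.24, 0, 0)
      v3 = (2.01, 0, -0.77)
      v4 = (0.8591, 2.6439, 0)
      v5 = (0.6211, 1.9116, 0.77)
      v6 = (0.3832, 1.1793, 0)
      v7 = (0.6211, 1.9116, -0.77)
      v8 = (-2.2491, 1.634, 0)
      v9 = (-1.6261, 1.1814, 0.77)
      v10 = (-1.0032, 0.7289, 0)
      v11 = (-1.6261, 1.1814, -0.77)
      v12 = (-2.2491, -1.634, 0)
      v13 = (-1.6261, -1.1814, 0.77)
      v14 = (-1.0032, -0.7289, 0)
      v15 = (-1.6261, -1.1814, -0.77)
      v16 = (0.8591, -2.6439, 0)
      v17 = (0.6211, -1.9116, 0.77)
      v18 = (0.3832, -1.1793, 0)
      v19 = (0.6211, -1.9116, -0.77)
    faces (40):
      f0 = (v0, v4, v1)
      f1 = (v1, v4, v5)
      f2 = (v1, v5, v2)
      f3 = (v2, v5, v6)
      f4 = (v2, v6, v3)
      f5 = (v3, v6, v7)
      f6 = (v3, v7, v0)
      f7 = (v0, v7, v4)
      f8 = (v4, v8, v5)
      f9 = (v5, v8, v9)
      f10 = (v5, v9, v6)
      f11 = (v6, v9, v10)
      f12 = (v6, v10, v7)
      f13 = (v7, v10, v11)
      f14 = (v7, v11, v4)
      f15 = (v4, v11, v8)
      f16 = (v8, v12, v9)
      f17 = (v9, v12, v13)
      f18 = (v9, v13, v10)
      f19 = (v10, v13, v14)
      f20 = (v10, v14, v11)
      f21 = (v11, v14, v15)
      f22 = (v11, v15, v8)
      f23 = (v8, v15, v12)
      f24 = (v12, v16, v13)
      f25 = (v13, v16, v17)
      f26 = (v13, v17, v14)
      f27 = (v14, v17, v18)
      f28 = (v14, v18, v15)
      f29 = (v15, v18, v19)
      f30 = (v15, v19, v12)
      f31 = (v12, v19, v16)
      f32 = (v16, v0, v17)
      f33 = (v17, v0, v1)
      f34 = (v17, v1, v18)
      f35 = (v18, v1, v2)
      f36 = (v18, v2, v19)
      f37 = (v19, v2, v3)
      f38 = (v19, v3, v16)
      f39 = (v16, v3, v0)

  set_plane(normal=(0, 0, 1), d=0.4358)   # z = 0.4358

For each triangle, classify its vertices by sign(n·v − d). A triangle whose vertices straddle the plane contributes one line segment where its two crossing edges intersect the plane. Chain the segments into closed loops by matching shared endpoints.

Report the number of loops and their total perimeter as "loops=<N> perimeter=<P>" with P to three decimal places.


loops=2 perimeter=23.629

Straddling triangles (20 of 40):
  (v0,v4,v1) [--+] → (1.51048, 1.14752, 0.4358)–(2.3442, 0, 0.4358)  len=1.4184
  (v1,v4,v5) [+-+] → (1.51048, 1.14752, 0.4358)–(0.724398, 2.22944, 0.4358)  len=1.3373
  (v1,v5,v2) [++-] → (0.889719, 1.08192, 0.4358)–(1.6758, 0, 0.4358)  len=1.3373
  (v2,v5,v6) [-+-] → (0.889719, 1.08192, 0.4358)–(0.517845, 1.59376, 0.4358)  len=0.6327
  (v4,v8,v5) [--+] → (-0.624641, 1.79111, 0.4358)–(0.724398, 2.22944, 0.4358)  len=1.4185
  (v5,v8,v9) [+-+] → (-0.624641, 1.79111, 0.4358)–(-1.8965, 1.37784, 0.4358)  len=1.3373
  (v5,v9,v6) [++-] → (-0.754012, 1.18049, 0.4358)–(0.517845, 1.59376, 0.4358)  len=1.3373
  (v6,v9,v10) [-+-] → (-0.754012, 1.18049, 0.4358)–(-1.35575, 0.985003, 0.4358)  len=0.6327
  (v8,v12,v9) [--+] → (-1.8965, -0.0405567, 0.4358)–(-1.8965, 1.37784, 0.4358)  len=1.4184
  (v9,v12,v13) [+-+] → (-1.8965, -0.0405567, 0.4358)–(-1.8965, -1.37784, 0.4358)  len=1.3373
  (v9,v13,v10) [++-] → (-1.35575, -0.35228, 0.4358)–(-1.35575, 0.985003, 0.4358)  len=1.3373
  (v10,v13,v14) [-+-] → (-1.35575, -0.35228, 0.4358)–(-1.35575, -0.985003, 0.4358)  len=0.6327
  (v12,v16,v13) [--+] → (-0.547459, -1.81616, 0.4358)–(-1.8965, -1.37784, 0.4358)  len=1.4185
  (v13,v16,v17) [+-+] → (-0.547459, -1.81616, 0.4358)–(0.724398, -2.22944, 0.4358)  len=1.3373
  (v13,v17,v14) [++-] → (-0.0838884, -1.39828, 0.4358)–(-1.35575, -0.985003, 0.4358)  len=1.3373
  (v14,v17,v18) [-+-] → (-0.0838884, -1.39828, 0.4358)–(0.517845, -1.59376, 0.4358)  len=0.6327
  (v16,v0,v17) [--+] → (1.55812, -1.08192, 0.4358)–(0.724398, -2.22944, 0.4358)  len=1.4184
  (v17,v0,v1) [+-+] → (1.55812, -1.08192, 0.4358)–(2.3442, 0, 0.4358)  len=1.3373
  (v17,v1,v18) [++-] → (1.30393, -0.511847, 0.4358)–(0.517845, -1.59376, 0.4358)  len=1.3373
  (v18,v1,v2) [-+-] → (1.30393, -0.511847, 0.4358)–(1.6758, 0, 0.4358)  len=0.6327

Chained into 2 loop(s):
  loop 1: 10 segments, perimeter = 13.7787
  loop 2: 10 segments, perimeter = 9.8500
Total perimeter = 23.629


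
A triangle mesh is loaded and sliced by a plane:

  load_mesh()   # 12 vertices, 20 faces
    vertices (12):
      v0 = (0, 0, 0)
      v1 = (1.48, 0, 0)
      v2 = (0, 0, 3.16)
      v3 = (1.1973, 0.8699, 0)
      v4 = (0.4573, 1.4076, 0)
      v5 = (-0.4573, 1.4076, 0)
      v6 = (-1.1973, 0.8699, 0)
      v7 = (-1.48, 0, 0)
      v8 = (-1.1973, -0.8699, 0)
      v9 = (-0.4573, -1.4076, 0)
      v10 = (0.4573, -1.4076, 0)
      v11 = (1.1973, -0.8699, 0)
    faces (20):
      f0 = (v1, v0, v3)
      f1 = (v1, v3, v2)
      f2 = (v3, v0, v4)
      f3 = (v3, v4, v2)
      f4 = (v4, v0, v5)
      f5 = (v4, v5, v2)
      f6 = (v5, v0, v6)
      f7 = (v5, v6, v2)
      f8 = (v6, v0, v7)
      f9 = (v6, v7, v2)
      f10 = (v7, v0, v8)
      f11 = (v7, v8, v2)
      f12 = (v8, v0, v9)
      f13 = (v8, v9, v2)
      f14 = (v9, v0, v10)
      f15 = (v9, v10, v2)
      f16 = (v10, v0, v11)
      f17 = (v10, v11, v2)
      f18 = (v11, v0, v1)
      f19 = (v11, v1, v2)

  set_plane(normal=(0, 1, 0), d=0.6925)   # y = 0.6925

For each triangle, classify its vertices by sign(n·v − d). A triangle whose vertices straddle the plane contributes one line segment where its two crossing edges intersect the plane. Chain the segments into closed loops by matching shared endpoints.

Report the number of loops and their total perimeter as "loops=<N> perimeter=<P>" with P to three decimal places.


Straddling triangles (10 of 20):
  (v1,v0,v3) [--+] → (0.953133, 0.6925, 0)–(1.25495, 0.6925, 0)  len=0.3018
  (v1,v3,v2) [-+-] → (1.25495, 0.6925, 0)–(0.953133, 0.6925, 0.644423)  len=0.7116
  (v3,v0,v4) [+-+] → (0.953133, 0.6925, 0)–(0.224979, 0.6925, 0)  len=0.7282
  (v3,v4,v2) [++-] → (0.224979, 0.6925, 1.60537)–(0.953133, 0.6925, 0.644423)  len=1.2057
  (v4,v0,v5) [+-+] → (0.224979, 0.6925, 0)–(-0.224979, 0.6925, 0)  len=0.4500
  (v4,v5,v2) [++-] → (-0.224979, 0.6925, 1.60537)–(0.224979, 0.6925, 1.60537)  len=0.4500
  (v5,v0,v6) [+-+] → (-0.224979, 0.6925, 0)–(-0.953133, 0.6925, 0)  len=0.7282
  (v5,v6,v2) [++-] → (-0.953133, 0.6925, 0.644423)–(-0.224979, 0.6925, 1.60537)  len=1.2057
  (v6,v0,v7) [+--] → (-0.953133, 0.6925, 0)–(-1.25495, 0.6925, 0)  len=0.3018
  (v6,v7,v2) [+--] → (-1.25495, 0.6925, 0)–(-0.953133, 0.6925, 0.644423)  len=0.7116

Chained into 1 loop(s):
  loop 1: 10 segments, perimeter = 6.7944
Total perimeter = 6.794

loops=1 perimeter=6.794


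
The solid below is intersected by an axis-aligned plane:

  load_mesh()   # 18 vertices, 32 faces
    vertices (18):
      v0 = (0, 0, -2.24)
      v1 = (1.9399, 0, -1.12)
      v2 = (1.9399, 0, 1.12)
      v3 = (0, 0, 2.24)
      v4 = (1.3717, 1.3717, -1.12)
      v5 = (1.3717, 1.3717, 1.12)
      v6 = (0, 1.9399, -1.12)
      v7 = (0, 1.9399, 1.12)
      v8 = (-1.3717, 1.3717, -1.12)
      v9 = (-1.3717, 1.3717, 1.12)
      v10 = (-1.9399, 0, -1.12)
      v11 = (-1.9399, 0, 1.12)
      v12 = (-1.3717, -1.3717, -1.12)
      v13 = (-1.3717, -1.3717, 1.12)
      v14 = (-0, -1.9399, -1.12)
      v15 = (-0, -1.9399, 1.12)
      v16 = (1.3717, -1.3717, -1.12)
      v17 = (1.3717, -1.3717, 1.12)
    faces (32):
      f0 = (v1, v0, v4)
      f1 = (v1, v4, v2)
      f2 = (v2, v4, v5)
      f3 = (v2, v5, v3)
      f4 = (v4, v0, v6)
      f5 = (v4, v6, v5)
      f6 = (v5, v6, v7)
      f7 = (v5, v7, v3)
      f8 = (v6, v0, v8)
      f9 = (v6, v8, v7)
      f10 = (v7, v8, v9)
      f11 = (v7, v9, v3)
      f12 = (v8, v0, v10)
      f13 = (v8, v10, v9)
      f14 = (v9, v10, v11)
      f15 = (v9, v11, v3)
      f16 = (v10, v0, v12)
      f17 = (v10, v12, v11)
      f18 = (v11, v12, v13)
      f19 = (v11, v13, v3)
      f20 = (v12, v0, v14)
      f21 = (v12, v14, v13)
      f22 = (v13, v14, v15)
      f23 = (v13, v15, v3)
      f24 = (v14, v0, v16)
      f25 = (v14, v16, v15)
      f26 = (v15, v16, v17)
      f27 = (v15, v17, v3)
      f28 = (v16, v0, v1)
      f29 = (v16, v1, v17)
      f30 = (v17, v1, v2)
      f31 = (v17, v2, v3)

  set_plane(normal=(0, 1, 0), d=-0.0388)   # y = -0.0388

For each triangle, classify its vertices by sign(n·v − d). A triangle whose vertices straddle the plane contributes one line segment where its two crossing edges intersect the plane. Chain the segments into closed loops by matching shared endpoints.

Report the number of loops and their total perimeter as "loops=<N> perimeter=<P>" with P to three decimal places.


loops=1 perimeter=13.346

Straddling triangles (12 of 32):
  (v10,v0,v12) [++-] → (-0.0388, -0.0388, -2.20832)–(-1.92383, -0.0388, -1.12)  len=2.1766
  (v10,v12,v11) [+-+] → (-1.92383, -0.0388, -1.12)–(-1.92383, -0.0388, 1.05664)  len=2.1766
  (v11,v12,v13) [+--] → (-1.92383, -0.0388, 1.05664)–(-1.92383, -0.0388, 1.12)  len=0.0634
  (v11,v13,v3) [+-+] → (-1.92383, -0.0388, 1.12)–(-0.0388, -0.0388, 2.20832)  len=2.1766
  (v12,v0,v14) [-+-] → (-0.0388, -0.0388, -2.20832)–(0, -0.0388, -2.2176)  len=0.0399
  (v13,v15,v3) [--+] → (0, -0.0388, 2.2176)–(-0.0388, -0.0388, 2.20832)  len=0.0399
  (v14,v0,v16) [-+-] → (0, -0.0388, -2.2176)–(0.0388, -0.0388, -2.20832)  len=0.0399
  (v15,v17,v3) [--+] → (0.0388, -0.0388, 2.20832)–(0, -0.0388, 2.2176)  len=0.0399
  (v16,v0,v1) [-++] → (0.0388, -0.0388, -2.20832)–(1.92383, -0.0388, -1.12)  len=2.1766
  (v16,v1,v17) [-+-] → (1.92383, -0.0388, -1.12)–(1.92383, -0.0388, -1.05664)  len=0.0634
  (v17,v1,v2) [-++] → (1.92383, -0.0388, -1.05664)–(1.92383, -0.0388, 1.12)  len=2.1766
  (v17,v2,v3) [-++] → (1.92383, -0.0388, 1.12)–(0.0388, -0.0388, 2.20832)  len=2.1766

Chained into 1 loop(s):
  loop 1: 12 segments, perimeter = 13.3461
Total perimeter = 13.346


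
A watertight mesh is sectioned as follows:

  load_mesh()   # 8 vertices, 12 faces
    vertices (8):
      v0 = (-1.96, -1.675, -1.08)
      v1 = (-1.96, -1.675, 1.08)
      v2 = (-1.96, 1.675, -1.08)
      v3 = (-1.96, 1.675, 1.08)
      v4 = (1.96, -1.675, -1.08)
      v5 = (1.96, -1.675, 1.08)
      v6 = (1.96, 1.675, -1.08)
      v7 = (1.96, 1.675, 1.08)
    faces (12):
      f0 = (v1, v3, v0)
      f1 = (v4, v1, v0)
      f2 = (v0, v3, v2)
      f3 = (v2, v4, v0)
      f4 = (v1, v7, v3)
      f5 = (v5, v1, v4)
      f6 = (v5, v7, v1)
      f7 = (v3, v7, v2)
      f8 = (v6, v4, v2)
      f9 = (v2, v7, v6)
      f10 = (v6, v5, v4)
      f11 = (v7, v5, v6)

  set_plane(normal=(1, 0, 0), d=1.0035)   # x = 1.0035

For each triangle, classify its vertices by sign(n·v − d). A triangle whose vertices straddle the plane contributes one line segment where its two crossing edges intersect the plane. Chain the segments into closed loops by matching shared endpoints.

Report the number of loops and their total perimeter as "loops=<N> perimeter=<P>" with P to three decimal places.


loops=1 perimeter=11.020

Straddling triangles (8 of 12):
  (v4,v1,v0) [+--] → (1.0035, -1.675, -0.552949)–(1.0035, -1.675, -1.08)  len=0.5271
  (v2,v4,v0) [-+-] → (1.0035, -0.857583, -1.08)–(1.0035, -1.675, -1.08)  len=0.8174
  (v1,v7,v3) [-+-] → (1.0035, 0.857583, 1.08)–(1.0035, 1.675, 1.08)  len=0.8174
  (v5,v1,v4) [+-+] → (1.0035, -1.675, 1.08)–(1.0035, -1.675, -0.552949)  len=1.6329
  (v5,v7,v1) [++-] → (1.0035, 0.857583, 1.08)–(1.0035, -1.675, 1.08)  len=2.5326
  (v3,v7,v2) [-+-] → (1.0035, 1.675, 1.08)–(1.0035, 1.675, 0.552949)  len=0.5271
  (v6,v4,v2) [++-] → (1.0035, -0.857583, -1.08)–(1.0035, 1.675, -1.08)  len=2.5326
  (v2,v7,v6) [-++] → (1.0035, 1.675, 0.552949)–(1.0035, 1.675, -1.08)  len=1.6329

Chained into 1 loop(s):
  loop 1: 8 segments, perimeter = 11.0200
Total perimeter = 11.020


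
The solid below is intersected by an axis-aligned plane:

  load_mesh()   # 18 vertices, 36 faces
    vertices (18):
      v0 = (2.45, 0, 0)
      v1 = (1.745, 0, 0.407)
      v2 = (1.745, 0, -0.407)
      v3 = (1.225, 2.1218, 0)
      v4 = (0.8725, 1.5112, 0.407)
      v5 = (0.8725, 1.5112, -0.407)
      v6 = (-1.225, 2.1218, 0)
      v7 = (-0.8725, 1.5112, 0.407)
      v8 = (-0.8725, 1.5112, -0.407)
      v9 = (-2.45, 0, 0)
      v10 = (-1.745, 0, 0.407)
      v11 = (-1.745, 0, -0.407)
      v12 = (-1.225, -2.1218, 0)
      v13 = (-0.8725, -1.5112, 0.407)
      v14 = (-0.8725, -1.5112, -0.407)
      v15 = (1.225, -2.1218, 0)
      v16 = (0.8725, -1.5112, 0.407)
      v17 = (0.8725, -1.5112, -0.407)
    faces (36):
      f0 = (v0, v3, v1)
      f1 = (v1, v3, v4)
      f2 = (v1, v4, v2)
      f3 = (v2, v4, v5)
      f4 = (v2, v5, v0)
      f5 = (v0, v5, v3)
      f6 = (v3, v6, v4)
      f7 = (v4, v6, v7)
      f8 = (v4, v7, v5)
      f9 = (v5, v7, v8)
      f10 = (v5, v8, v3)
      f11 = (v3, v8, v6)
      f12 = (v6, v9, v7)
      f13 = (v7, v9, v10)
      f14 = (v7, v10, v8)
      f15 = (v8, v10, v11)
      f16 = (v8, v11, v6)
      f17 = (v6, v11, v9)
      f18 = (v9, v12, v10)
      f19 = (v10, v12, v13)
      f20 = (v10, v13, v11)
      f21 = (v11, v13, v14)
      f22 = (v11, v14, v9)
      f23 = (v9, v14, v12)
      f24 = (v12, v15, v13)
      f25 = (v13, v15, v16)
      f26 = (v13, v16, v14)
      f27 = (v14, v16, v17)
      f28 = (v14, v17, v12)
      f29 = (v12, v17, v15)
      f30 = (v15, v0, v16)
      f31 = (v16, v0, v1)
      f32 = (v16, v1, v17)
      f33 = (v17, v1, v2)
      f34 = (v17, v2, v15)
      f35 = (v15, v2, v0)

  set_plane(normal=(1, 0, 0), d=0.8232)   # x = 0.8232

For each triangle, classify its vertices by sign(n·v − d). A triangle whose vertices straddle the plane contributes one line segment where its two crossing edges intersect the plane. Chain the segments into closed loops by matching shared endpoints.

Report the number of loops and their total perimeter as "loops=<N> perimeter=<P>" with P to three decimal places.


Straddling triangles (12 of 36):
  (v3,v6,v4) [+-+] → (0.8232, 2.1218, 0)–(0.8232, 1.52555, 0.397434)  len=0.7166
  (v4,v6,v7) [+--] → (0.8232, 1.52555, 0.397434)–(0.8232, 1.5112, 0.407)  len=0.0172
  (v4,v7,v5) [+-+] → (0.8232, 1.5112, 0.407)–(0.8232, 1.5112, -0.384003)  len=0.7910
  (v5,v7,v8) [+--] → (0.8232, 1.5112, -0.384003)–(0.8232, 1.5112, -0.407)  len=0.0230
  (v5,v8,v3) [+-+] → (0.8232, 1.5112, -0.407)–(0.8232, 2.00483, -0.0779655)  len=0.5932
  (v3,v8,v6) [+--] → (0.8232, 2.00483, -0.0779655)–(0.8232, 2.1218, 0)  len=0.1406
  (v12,v15,v13) [-+-] → (0.8232, -2.1218, 0)–(0.8232, -2.00483, 0.0779655)  len=0.1406
  (v13,v15,v16) [-++] → (0.8232, -2.00483, 0.0779655)–(0.8232, -1.5112, 0.407)  len=0.5932
  (v13,v16,v14) [-+-] → (0.8232, -1.5112, 0.407)–(0.8232, -1.5112, 0.384003)  len=0.0230
  (v14,v16,v17) [-++] → (0.8232, -1.5112, 0.384003)–(0.8232, -1.5112, -0.407)  len=0.7910
  (v14,v17,v12) [-+-] → (0.8232, -1.5112, -0.407)–(0.8232, -1.52555, -0.397434)  len=0.0172
  (v12,v17,v15) [-++] → (0.8232, -1.52555, -0.397434)–(0.8232, -2.1218, 0)  len=0.7166

Chained into 2 loop(s):
  loop 1: 6 segments, perimeter = 2.2816
  loop 2: 6 segments, perimeter = 2.2816
Total perimeter = 4.563

loops=2 perimeter=4.563


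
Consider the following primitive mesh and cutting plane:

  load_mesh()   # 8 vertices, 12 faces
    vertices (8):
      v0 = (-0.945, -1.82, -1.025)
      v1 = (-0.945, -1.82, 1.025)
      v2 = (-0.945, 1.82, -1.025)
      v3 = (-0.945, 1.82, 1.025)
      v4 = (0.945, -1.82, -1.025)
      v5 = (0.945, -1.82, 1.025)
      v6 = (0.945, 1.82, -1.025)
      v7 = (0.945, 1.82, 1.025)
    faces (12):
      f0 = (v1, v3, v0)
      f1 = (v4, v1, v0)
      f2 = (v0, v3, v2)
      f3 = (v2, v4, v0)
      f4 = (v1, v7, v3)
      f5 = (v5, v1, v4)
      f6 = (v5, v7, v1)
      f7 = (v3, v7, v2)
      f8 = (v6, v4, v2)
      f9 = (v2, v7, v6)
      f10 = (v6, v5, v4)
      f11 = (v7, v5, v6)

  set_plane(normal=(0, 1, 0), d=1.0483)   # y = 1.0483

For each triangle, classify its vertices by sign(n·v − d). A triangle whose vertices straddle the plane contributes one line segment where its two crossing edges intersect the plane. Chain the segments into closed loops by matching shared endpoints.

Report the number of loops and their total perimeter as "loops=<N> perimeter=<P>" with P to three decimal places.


loops=1 perimeter=7.880

Straddling triangles (8 of 12):
  (v1,v3,v0) [-+-] → (-0.945, 1.0483, 1.025)–(-0.945, 1.0483, 0.590389)  len=0.4346
  (v0,v3,v2) [-++] → (-0.945, 1.0483, 0.590389)–(-0.945, 1.0483, -1.025)  len=1.6154
  (v2,v4,v0) [+--] → (-0.54431, 1.0483, -1.025)–(-0.945, 1.0483, -1.025)  len=0.4007
  (v1,v7,v3) [-++] → (0.54431, 1.0483, 1.025)–(-0.945, 1.0483, 1.025)  len=1.4893
  (v5,v7,v1) [-+-] → (0.945, 1.0483, 1.025)–(0.54431, 1.0483, 1.025)  len=0.4007
  (v6,v4,v2) [+-+] → (0.945, 1.0483, -1.025)–(-0.54431, 1.0483, -1.025)  len=1.4893
  (v6,v5,v4) [+--] → (0.945, 1.0483, -0.590389)–(0.945, 1.0483, -1.025)  len=0.4346
  (v7,v5,v6) [+-+] → (0.945, 1.0483, 1.025)–(0.945, 1.0483, -0.590389)  len=1.6154

Chained into 1 loop(s):
  loop 1: 8 segments, perimeter = 7.8800
Total perimeter = 7.880


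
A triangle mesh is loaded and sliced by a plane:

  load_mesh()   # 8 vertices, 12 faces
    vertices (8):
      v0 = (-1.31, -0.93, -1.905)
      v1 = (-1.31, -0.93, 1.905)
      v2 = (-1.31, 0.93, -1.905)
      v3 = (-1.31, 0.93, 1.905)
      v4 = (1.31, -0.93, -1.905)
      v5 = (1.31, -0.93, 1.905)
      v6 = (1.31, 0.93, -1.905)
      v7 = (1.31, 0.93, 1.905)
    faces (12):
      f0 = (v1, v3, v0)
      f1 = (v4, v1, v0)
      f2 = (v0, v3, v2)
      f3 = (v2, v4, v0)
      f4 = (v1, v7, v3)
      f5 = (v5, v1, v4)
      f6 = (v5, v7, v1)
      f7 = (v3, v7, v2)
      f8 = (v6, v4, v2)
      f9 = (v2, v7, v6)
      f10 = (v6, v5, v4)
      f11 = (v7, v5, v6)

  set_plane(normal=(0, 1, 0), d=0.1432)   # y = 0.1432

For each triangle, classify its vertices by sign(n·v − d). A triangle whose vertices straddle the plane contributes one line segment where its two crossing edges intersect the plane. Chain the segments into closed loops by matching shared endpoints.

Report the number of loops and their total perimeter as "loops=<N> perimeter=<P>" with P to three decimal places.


loops=1 perimeter=12.860

Straddling triangles (8 of 12):
  (v1,v3,v0) [-+-] → (-1.31, 0.1432, 1.905)–(-1.31, 0.1432, 0.293329)  len=1.6117
  (v0,v3,v2) [-++] → (-1.31, 0.1432, 0.293329)–(-1.31, 0.1432, -1.905)  len=2.1983
  (v2,v4,v0) [+--] → (-0.201712, 0.1432, -1.905)–(-1.31, 0.1432, -1.905)  len=1.1083
  (v1,v7,v3) [-++] → (0.201712, 0.1432, 1.905)–(-1.31, 0.1432, 1.905)  len=1.5117
  (v5,v7,v1) [-+-] → (1.31, 0.1432, 1.905)–(0.201712, 0.1432, 1.905)  len=1.1083
  (v6,v4,v2) [+-+] → (1.31, 0.1432, -1.905)–(-0.201712, 0.1432, -1.905)  len=1.5117
  (v6,v5,v4) [+--] → (1.31, 0.1432, -0.293329)–(1.31, 0.1432, -1.905)  len=1.6117
  (v7,v5,v6) [+-+] → (1.31, 0.1432, 1.905)–(1.31, 0.1432, -0.293329)  len=2.1983

Chained into 1 loop(s):
  loop 1: 8 segments, perimeter = 12.8600
Total perimeter = 12.860


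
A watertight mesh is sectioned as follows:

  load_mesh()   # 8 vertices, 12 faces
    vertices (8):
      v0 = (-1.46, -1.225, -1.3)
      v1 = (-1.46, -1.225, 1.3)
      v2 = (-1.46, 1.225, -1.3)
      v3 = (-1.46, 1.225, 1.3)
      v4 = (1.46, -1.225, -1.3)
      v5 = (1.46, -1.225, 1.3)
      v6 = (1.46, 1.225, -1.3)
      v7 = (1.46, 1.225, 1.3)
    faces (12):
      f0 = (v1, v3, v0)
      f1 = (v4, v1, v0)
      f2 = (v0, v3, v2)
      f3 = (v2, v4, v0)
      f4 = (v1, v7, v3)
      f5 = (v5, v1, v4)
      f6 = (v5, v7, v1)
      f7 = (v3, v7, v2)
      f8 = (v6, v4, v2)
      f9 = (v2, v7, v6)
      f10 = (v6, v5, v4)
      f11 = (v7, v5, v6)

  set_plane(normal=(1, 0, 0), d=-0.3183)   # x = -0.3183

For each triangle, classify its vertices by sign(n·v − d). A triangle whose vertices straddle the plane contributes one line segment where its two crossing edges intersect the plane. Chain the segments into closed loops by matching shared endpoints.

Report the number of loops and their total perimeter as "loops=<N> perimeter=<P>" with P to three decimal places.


loops=1 perimeter=10.100

Straddling triangles (8 of 12):
  (v4,v1,v0) [+--] → (-0.3183, -1.225, 0.283418)–(-0.3183, -1.225, -1.3)  len=1.5834
  (v2,v4,v0) [-+-] → (-0.3183, 0.267067, -1.3)–(-0.3183, -1.225, -1.3)  len=1.4921
  (v1,v7,v3) [-+-] → (-0.3183, -0.267067, 1.3)–(-0.3183, 1.225, 1.3)  len=1.4921
  (v5,v1,v4) [+-+] → (-0.3183, -1.225, 1.3)–(-0.3183, -1.225, 0.283418)  len=1.0166
  (v5,v7,v1) [++-] → (-0.3183, -0.267067, 1.3)–(-0.3183, -1.225, 1.3)  len=0.9579
  (v3,v7,v2) [-+-] → (-0.3183, 1.225, 1.3)–(-0.3183, 1.225, -0.283418)  len=1.5834
  (v6,v4,v2) [++-] → (-0.3183, 0.267067, -1.3)–(-0.3183, 1.225, -1.3)  len=0.9579
  (v2,v7,v6) [-++] → (-0.3183, 1.225, -0.283418)–(-0.3183, 1.225, -1.3)  len=1.0166

Chained into 1 loop(s):
  loop 1: 8 segments, perimeter = 10.1000
Total perimeter = 10.100


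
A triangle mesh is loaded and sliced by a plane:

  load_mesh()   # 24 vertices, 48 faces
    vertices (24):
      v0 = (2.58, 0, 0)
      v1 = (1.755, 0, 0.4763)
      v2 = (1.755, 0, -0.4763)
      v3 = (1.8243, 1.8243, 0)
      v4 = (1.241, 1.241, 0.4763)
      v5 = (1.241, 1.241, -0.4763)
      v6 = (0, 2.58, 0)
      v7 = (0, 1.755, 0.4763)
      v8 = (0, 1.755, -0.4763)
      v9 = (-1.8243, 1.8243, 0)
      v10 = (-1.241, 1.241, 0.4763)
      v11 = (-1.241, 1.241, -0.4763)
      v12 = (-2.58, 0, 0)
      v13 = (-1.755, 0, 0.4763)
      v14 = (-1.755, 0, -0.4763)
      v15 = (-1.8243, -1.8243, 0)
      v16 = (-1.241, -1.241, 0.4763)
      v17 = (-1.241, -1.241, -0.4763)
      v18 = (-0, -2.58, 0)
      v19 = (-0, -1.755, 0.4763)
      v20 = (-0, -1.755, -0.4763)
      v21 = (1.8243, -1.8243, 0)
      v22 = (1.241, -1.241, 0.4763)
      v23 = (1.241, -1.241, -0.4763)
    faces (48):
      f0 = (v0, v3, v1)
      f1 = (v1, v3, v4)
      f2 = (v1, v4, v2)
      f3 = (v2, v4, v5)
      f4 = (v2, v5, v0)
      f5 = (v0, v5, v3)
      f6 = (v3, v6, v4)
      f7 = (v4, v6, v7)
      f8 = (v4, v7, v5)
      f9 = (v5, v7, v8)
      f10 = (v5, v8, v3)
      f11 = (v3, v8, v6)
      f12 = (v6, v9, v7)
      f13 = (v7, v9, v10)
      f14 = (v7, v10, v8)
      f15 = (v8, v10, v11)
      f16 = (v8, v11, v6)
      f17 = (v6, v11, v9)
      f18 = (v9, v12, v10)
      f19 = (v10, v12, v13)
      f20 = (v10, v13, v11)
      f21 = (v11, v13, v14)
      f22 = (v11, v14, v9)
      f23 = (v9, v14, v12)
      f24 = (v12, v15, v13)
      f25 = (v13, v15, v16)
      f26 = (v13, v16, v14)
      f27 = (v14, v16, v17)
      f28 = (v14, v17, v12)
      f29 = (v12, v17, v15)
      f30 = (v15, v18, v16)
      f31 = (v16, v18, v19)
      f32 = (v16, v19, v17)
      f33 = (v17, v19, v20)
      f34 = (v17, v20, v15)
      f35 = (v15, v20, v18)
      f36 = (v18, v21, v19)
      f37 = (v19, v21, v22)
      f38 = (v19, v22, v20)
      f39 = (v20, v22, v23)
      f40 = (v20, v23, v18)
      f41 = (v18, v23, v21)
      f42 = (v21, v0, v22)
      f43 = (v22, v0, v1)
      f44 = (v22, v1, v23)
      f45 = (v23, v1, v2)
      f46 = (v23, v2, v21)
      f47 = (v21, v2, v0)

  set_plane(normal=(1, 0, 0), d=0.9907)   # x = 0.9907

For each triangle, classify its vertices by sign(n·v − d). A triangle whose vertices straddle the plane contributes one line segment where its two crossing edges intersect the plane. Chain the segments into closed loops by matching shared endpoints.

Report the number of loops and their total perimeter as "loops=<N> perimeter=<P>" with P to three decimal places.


loops=2 perimeter=5.715

Straddling triangles (12 of 48):
  (v3,v6,v4) [+-+] → (0.9907, 2.16961, 0)–(0.9907, 1.51107, 0.380234)  len=0.7604
  (v4,v6,v7) [+--] → (0.9907, 1.51107, 0.380234)–(0.9907, 1.34467, 0.4763)  len=0.1921
  (v4,v7,v5) [+-+] → (0.9907, 1.34467, 0.4763)–(0.9907, 1.34467, -0.284168)  len=0.7605
  (v5,v7,v8) [+--] → (0.9907, 1.34467, -0.284168)–(0.9907, 1.34467, -0.4763)  len=0.1921
  (v5,v8,v3) [+-+] → (0.9907, 1.34467, -0.4763)–(0.9907, 1.79263, -0.217642)  len=0.5173
  (v3,v8,v6) [+--] → (0.9907, 1.79263, -0.217642)–(0.9907, 2.16961, 0)  len=0.4353
  (v18,v21,v19) [-+-] → (0.9907, -2.16961, 0)–(0.9907, -1.79263, 0.217642)  len=0.4353
  (v19,v21,v22) [-++] → (0.9907, -1.79263, 0.217642)–(0.9907, -1.34467, 0.4763)  len=0.5173
  (v19,v22,v20) [-+-] → (0.9907, -1.34467, 0.4763)–(0.9907, -1.34467, 0.284168)  len=0.1921
  (v20,v22,v23) [-++] → (0.9907, -1.34467, 0.284168)–(0.9907, -1.34467, -0.4763)  len=0.7605
  (v20,v23,v18) [-+-] → (0.9907, -1.34467, -0.4763)–(0.9907, -1.51107, -0.380234)  len=0.1921
  (v18,v23,v21) [-++] → (0.9907, -1.51107, -0.380234)–(0.9907, -2.16961, 0)  len=0.7604

Chained into 2 loop(s):
  loop 1: 6 segments, perimeter = 2.8577
  loop 2: 6 segments, perimeter = 2.8577
Total perimeter = 5.715


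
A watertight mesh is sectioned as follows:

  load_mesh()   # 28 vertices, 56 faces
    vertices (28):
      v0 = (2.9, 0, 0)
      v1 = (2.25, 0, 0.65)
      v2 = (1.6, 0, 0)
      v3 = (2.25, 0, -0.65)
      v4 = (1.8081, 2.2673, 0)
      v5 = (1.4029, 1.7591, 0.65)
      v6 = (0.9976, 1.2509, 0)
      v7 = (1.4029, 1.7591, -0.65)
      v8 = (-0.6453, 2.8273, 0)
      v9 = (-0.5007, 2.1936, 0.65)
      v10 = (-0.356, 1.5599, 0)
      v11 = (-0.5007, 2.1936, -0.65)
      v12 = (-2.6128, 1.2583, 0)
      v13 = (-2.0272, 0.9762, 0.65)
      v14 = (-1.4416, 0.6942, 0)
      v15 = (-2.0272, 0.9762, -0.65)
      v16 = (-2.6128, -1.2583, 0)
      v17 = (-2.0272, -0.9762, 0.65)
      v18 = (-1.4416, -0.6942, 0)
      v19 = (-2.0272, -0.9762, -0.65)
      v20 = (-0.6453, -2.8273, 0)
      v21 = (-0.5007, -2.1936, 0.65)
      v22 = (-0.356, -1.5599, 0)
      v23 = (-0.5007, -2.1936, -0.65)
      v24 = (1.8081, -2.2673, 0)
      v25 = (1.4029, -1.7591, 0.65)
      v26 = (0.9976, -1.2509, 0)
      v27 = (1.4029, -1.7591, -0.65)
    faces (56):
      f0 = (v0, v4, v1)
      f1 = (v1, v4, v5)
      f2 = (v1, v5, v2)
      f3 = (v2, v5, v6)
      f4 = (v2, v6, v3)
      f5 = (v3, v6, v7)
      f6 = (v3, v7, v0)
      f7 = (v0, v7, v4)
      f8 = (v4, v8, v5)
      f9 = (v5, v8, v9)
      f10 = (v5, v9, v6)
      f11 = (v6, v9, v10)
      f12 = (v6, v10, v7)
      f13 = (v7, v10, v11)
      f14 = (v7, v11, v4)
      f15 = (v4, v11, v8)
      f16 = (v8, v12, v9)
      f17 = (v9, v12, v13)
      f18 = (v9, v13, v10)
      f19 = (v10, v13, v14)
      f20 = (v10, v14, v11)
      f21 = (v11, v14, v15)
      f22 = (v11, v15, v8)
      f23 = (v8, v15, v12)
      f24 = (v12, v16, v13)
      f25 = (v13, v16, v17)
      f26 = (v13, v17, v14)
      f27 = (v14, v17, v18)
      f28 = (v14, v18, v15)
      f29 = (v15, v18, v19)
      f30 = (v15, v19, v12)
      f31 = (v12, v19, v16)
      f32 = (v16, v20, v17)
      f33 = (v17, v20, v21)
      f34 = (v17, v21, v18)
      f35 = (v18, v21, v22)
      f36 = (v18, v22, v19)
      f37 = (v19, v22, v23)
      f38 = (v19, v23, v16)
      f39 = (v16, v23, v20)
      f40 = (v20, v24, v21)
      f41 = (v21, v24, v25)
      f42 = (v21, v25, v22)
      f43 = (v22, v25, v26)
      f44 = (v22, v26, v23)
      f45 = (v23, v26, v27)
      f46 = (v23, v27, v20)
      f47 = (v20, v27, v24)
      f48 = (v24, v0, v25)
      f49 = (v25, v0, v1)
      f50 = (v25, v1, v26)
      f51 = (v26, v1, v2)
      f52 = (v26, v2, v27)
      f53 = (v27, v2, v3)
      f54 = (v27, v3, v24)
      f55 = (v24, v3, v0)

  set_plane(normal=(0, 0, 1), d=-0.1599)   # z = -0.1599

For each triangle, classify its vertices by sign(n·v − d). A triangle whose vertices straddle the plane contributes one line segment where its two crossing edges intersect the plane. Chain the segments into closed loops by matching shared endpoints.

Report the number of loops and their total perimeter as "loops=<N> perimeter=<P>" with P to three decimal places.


Straddling triangles (28 of 56):
  (v2,v6,v3) [++-] → (1.30569, 0.943179, -0.1599)–(1.7599, 0, -0.1599)  len=1.0468
  (v3,v6,v7) [-+-] → (1.30569, 0.943179, -0.1599)–(1.0973, 1.37592, -0.1599)  len=0.4803
  (v3,v7,v0) [--+] → (2.53171, 0.432739, -0.1599)–(2.7401, 0, -0.1599)  len=0.4803
  (v0,v7,v4) [+-+] → (2.53171, 0.432739, -0.1599)–(1.70842, 2.14228, -0.1599)  len=1.8975
  (v6,v10,v7) [++-] → (0.0766894, 1.6089, -0.1599)–(1.0973, 1.37592, -0.1599)  len=1.0469
  (v7,v10,v11) [-+-] → (0.0766894, 1.6089, -0.1599)–(-0.391596, 1.71579, -0.1599)  len=0.4803
  (v7,v11,v4) [--+] → (1.24014, 2.24917, -0.1599)–(1.70842, 2.14228, -0.1599)  len=0.4803
  (v4,v11,v8) [+-+] → (1.24014, 2.24917, -0.1599)–(-0.609728, 2.67141, -0.1599)  len=1.8974
  (v10,v14,v11) [++-] → (-1.21014, 1.06305, -0.1599)–(-0.391596, 1.71579, -0.1599)  len=1.0469
  (v11,v14,v15) [-+-] → (-1.21014, 1.06305, -0.1599)–(-1.58566, 0.763572, -0.1599)  len=0.4803
  (v11,v15,v8) [--+] → (-0.985247, 2.37193, -0.1599)–(-0.609728, 2.67141, -0.1599)  len=0.4803
  (v8,v15,v12) [+-+] → (-0.985247, 2.37193, -0.1599)–(-2.46874, 1.1889, -0.1599)  len=1.8974
  (v14,v18,v15) [++-] → (-1.58566, -0.283282, -0.1599)–(-1.58566, 0.763572, -0.1599)  len=1.0469
  (v15,v18,v19) [-+-] → (-1.58566, -0.283282, -0.1599)–(-1.58566, -0.763572, -0.1599)  len=0.4803
  (v15,v19,v12) [--+] → (-2.46874, 0.708613, -0.1599)–(-2.46874, 1.1889, -0.1599)  len=0.4803
  (v12,v19,v16) [+-+] → (-2.46874, 0.708613, -0.1599)–(-2.46874, -1.1889, -0.1599)  len=1.8975
  (v18,v22,v19) [++-] → (-0.767115, -1.41631, -0.1599)–(-1.58566, -0.763572, -0.1599)  len=1.0469
  (v19,v22,v23) [-+-] → (-0.767115, -1.41631, -0.1599)–(-0.391596, -1.71579, -0.1599)  len=0.4803
  (v19,v23,v16) [--+] → (-2.09322, -1.48838, -0.1599)–(-2.46874, -1.1889, -0.1599)  len=0.4803
  (v16,v23,v20) [+-+] → (-2.09322, -1.48838, -0.1599)–(-0.609728, -2.67141, -0.1599)  len=1.8974
  (v22,v26,v23) [++-] → (0.629018, -1.4828, -0.1599)–(-0.391596, -1.71579, -0.1599)  len=1.0469
  (v23,v26,v27) [-+-] → (0.629018, -1.4828, -0.1599)–(1.0973, -1.37592, -0.1599)  len=0.4803
  (v23,v27,v20) [--+] → (-0.141443, -2.56452, -0.1599)–(-0.609728, -2.67141, -0.1599)  len=0.4803
  (v20,v27,v24) [+-+] → (-0.141443, -2.56452, -0.1599)–(1.70842, -2.14228, -0.1599)  len=1.8974
  (v26,v2,v27) [++-] → (1.55151, -0.432739, -0.1599)–(1.0973, -1.37592, -0.1599)  len=1.0468
  (v27,v2,v3) [-+-] → (1.55151, -0.432739, -0.1599)–(1.7599, 0, -0.1599)  len=0.4803
  (v27,v3,v24) [--+] → (1.91681, -1.70954, -0.1599)–(1.70842, -2.14228, -0.1599)  len=0.4803
  (v24,v3,v0) [+-+] → (1.91681, -1.70954, -0.1599)–(2.7401, 0, -0.1599)  len=1.8975

Chained into 2 loop(s):
  loop 1: 14 segments, perimeter = 10.6903
  loop 2: 14 segments, perimeter = 16.6444
Total perimeter = 27.335

loops=2 perimeter=27.335


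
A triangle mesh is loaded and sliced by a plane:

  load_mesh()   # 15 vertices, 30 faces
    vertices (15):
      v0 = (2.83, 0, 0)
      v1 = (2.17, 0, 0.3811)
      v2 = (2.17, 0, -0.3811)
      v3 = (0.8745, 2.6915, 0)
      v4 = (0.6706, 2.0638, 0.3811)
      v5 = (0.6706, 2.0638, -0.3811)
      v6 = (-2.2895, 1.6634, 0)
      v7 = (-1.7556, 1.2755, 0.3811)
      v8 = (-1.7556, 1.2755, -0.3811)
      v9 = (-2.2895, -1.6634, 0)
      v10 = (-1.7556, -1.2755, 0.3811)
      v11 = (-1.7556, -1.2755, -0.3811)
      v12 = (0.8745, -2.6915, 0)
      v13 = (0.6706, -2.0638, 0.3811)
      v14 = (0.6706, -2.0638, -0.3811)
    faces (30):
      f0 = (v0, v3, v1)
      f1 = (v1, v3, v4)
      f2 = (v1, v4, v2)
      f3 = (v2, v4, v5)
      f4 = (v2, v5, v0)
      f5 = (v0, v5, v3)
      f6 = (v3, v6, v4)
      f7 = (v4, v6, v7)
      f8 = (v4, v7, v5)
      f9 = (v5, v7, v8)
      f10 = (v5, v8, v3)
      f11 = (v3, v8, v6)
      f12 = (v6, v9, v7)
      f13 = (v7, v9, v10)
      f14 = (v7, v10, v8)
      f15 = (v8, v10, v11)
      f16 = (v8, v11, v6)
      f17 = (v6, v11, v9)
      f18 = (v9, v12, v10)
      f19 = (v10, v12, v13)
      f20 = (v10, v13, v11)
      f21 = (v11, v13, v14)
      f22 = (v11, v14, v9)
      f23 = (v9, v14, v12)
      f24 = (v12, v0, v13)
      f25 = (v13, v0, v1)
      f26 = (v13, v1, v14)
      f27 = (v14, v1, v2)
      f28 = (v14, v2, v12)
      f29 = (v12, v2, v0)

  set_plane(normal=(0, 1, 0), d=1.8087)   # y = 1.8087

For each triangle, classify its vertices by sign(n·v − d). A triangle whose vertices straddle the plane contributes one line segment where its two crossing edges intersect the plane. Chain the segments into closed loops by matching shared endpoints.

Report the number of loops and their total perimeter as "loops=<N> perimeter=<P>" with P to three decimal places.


loops=2 perimeter=6.587

Straddling triangles (12 of 30):
  (v0,v3,v1) [-+-] → (1.5159, 1.8087, 0)–(1.29942, 1.8087, 0.124999)  len=0.2500
  (v1,v3,v4) [-++] → (1.29942, 1.8087, 0.124999)–(0.855936, 1.8087, 0.3811)  len=0.5121
  (v1,v4,v2) [-+-] → (0.855936, 1.8087, 0.3811)–(0.855936, 1.8087, 0.286887)  len=0.0942
  (v2,v4,v5) [-++] → (0.855936, 1.8087, 0.286887)–(0.855936, 1.8087, -0.3811)  len=0.6680
  (v2,v5,v0) [-+-] → (0.855936, 1.8087, -0.3811)–(0.937517, 1.8087, -0.333993)  len=0.0942
  (v0,v5,v3) [-++] → (0.937517, 1.8087, -0.333993)–(1.5159, 1.8087, 0)  len=0.6679
  (v3,v6,v4) [+-+] → (-1.84234, 1.8087, 0)–(-1.21532, 1.8087, 0.138296)  len=0.6421
  (v4,v6,v7) [+--] → (-1.21532, 1.8087, 0.138296)–(-0.114537, 1.8087, 0.3811)  len=1.1272
  (v4,v7,v5) [+-+] → (-0.114537, 1.8087, 0.3811)–(-0.114537, 1.8087, -0.134446)  len=0.5155
  (v5,v7,v8) [+--] → (-0.114537, 1.8087, -0.134446)–(-0.114537, 1.8087, -0.3811)  len=0.2467
  (v5,v8,v3) [+-+] → (-0.114537, 1.8087, -0.3811)–(-0.765226, 1.8087, -0.237595)  len=0.6663
  (v3,v8,v6) [+--] → (-0.765226, 1.8087, -0.237595)–(-1.84234, 1.8087, 0)  len=1.1030

Chained into 2 loop(s):
  loop 1: 6 segments, perimeter = 2.2864
  loop 2: 6 segments, perimeter = 4.3009
Total perimeter = 6.587


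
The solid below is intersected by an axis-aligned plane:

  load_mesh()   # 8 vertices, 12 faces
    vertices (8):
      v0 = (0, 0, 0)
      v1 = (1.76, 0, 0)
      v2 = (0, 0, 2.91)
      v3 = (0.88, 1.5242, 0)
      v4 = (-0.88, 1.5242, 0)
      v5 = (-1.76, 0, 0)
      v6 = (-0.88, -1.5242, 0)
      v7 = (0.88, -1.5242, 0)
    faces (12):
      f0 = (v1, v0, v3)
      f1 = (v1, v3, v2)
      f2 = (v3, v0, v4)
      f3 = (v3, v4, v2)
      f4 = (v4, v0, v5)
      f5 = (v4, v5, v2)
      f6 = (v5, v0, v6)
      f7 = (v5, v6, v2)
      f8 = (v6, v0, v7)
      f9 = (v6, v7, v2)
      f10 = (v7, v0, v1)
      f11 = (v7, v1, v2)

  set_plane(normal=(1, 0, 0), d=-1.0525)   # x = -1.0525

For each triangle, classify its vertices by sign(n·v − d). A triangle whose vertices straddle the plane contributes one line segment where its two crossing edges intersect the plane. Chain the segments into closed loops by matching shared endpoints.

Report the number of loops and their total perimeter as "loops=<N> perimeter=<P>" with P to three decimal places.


Straddling triangles (4 of 12):
  (v4,v0,v5) [++-] → (-1.0525, 0, 0)–(-1.0525, 1.22542, 0)  len=1.2254
  (v4,v5,v2) [+-+] → (-1.0525, 1.22542, 0)–(-1.0525, 0, 1.16979)  len=1.6941
  (v5,v0,v6) [-++] → (-1.0525, 0, 0)–(-1.0525, -1.22542, 0)  len=1.2254
  (v5,v6,v2) [-++] → (-1.0525, -1.22542, 0)–(-1.0525, 0, 1.16979)  len=1.6941

Chained into 1 loop(s):
  loop 1: 4 segments, perimeter = 5.8391
Total perimeter = 5.839

loops=1 perimeter=5.839


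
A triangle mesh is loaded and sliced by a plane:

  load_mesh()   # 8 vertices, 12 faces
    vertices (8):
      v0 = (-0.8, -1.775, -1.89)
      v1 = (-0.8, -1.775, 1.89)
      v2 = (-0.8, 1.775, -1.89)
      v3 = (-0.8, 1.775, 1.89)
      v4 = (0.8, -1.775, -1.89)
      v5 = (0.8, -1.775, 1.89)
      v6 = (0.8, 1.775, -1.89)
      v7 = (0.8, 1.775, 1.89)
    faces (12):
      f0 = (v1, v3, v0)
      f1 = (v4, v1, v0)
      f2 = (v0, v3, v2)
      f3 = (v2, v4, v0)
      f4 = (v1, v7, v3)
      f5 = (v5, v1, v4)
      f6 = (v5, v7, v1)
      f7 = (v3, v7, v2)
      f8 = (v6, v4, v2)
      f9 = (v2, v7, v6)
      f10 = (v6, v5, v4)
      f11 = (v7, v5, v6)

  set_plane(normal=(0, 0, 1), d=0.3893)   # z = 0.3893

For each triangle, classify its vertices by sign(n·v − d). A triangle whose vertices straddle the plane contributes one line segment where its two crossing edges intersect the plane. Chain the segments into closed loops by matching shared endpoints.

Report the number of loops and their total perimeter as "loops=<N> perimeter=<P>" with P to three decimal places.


loops=1 perimeter=10.300

Straddling triangles (8 of 12):
  (v1,v3,v0) [++-] → (-0.8, 0.365612, 0.3893)–(-0.8, -1.775, 0.3893)  len=2.1406
  (v4,v1,v0) [-+-] → (-0.164783, -1.775, 0.3893)–(-0.8, -1.775, 0.3893)  len=0.6352
  (v0,v3,v2) [-+-] → (-0.8, 0.365612, 0.3893)–(-0.8, 1.775, 0.3893)  len=1.4094
  (v5,v1,v4) [++-] → (-0.164783, -1.775, 0.3893)–(0.8, -1.775, 0.3893)  len=0.9648
  (v3,v7,v2) [++-] → (0.164783, 1.775, 0.3893)–(-0.8, 1.775, 0.3893)  len=0.9648
  (v2,v7,v6) [-+-] → (0.164783, 1.775, 0.3893)–(0.8, 1.775, 0.3893)  len=0.6352
  (v6,v5,v4) [-+-] → (0.8, -0.365612, 0.3893)–(0.8, -1.775, 0.3893)  len=1.4094
  (v7,v5,v6) [++-] → (0.8, -0.365612, 0.3893)–(0.8, 1.775, 0.3893)  len=2.1406

Chained into 1 loop(s):
  loop 1: 8 segments, perimeter = 10.3000
Total perimeter = 10.300


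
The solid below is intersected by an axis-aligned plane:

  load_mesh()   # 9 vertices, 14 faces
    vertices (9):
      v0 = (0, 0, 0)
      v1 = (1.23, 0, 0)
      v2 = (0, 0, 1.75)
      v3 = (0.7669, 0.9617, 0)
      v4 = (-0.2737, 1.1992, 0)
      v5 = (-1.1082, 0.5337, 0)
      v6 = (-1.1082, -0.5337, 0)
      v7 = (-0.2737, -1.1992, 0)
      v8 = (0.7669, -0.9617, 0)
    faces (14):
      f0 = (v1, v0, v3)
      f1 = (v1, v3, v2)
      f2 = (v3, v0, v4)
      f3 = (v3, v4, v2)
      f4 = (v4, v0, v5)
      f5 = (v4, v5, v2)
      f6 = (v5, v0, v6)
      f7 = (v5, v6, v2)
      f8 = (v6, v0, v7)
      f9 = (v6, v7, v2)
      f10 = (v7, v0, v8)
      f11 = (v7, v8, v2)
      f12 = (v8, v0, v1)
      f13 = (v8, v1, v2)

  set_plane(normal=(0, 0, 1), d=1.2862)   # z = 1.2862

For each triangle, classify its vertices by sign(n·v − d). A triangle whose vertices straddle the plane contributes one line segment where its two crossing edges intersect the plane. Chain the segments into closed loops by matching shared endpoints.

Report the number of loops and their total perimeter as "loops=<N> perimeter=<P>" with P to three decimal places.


loops=1 perimeter=1.980

Straddling triangles (7 of 14):
  (v1,v3,v2) [--+] → (0.20325, 0.254878, 1.2862)–(0.325985, 0, 1.2862)  len=0.2829
  (v3,v4,v2) [--+] → (-0.0725383, 0.317822, 1.2862)–(0.20325, 0.254878, 1.2862)  len=0.2829
  (v4,v5,v2) [--+] → (-0.293705, 0.141446, 1.2862)–(-0.0725383, 0.317822, 1.2862)  len=0.2829
  (v5,v6,v2) [--+] → (-0.293705, -0.141446, 1.2862)–(-0.293705, 0.141446, 1.2862)  len=0.2829
  (v6,v7,v2) [--+] → (-0.0725383, -0.317822, 1.2862)–(-0.293705, -0.141446, 1.2862)  len=0.2829
  (v7,v8,v2) [--+] → (0.20325, -0.254878, 1.2862)–(-0.0725383, -0.317822, 1.2862)  len=0.2829
  (v8,v1,v2) [--+] → (0.325985, 0, 1.2862)–(0.20325, -0.254878, 1.2862)  len=0.2829

Chained into 1 loop(s):
  loop 1: 7 segments, perimeter = 1.9802
Total perimeter = 1.980


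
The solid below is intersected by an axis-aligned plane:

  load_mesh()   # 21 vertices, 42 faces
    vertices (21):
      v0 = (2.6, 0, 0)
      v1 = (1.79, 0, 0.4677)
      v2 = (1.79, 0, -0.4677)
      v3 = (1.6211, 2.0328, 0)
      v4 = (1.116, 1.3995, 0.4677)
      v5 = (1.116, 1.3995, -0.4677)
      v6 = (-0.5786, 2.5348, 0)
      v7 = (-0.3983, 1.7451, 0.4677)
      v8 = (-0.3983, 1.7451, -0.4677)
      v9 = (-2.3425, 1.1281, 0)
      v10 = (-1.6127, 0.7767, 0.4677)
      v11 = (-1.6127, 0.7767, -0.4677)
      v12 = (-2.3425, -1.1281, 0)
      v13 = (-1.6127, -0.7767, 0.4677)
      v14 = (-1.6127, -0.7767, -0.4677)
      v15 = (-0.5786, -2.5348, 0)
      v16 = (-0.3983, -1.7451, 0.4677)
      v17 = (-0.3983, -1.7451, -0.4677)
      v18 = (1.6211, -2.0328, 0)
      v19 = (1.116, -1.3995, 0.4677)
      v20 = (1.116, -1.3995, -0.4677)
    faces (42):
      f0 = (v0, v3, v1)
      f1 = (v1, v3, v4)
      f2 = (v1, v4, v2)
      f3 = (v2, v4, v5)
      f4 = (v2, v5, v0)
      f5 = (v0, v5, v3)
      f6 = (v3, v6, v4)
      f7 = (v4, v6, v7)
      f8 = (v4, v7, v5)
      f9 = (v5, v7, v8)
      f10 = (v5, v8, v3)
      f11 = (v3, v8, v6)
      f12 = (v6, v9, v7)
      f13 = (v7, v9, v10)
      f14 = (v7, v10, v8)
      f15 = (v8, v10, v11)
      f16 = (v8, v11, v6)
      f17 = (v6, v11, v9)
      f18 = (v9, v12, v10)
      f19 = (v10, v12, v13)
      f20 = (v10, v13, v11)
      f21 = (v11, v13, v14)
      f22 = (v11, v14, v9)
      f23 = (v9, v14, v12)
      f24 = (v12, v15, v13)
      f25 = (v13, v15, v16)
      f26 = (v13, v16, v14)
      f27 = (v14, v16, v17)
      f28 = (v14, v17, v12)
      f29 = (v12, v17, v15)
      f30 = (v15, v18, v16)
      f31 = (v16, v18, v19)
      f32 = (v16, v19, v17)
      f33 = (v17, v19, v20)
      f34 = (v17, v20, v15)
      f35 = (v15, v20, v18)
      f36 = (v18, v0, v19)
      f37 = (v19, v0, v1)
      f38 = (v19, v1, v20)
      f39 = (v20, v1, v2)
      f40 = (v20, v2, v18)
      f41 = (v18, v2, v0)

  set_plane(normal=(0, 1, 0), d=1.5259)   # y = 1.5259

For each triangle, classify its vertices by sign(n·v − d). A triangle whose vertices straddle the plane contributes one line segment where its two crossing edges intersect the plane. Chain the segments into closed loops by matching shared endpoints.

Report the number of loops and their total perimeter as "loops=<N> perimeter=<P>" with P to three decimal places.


Straddling triangles (14 of 42):
  (v0,v3,v1) [-+-] → (1.8652, 1.5259, 0)–(1.66322, 1.5259, 0.116626)  len=0.2332
  (v1,v3,v4) [-+-] → (1.66322, 1.5259, 0.116626)–(1.21681, 1.5259, 0.374352)  len=0.5155
  (v0,v5,v3) [--+] → (1.21681, 1.5259, -0.374352)–(1.8652, 1.5259, 0)  len=0.7487
  (v3,v6,v4) [++-] → (0.92733, 1.5259, 0.415628)–(1.21681, 1.5259, 0.374352)  len=0.2924
  (v4,v6,v7) [-++] → (0.92733, 1.5259, 0.415628)–(0.562159, 1.5259, 0.4677)  len=0.3689
  (v4,v7,v5) [-+-] → (0.562159, 1.5259, 0.4677)–(0.562159, 1.5259, -0.125586)  len=0.5933
  (v5,v7,v8) [-++] → (0.562159, 1.5259, -0.125586)–(0.562159, 1.5259, -0.4677)  len=0.3421
  (v5,v8,v3) [-++] → (0.562159, 1.5259, -0.4677)–(1.21681, 1.5259, -0.374352)  len=0.6613
  (v6,v9,v7) [+-+] → (-1.84369, 1.5259, 0)–(-1.08901, 1.5259, 0.301541)  len=0.8127
  (v7,v9,v10) [+--] → (-1.08901, 1.5259, 0.301541)–(-0.673183, 1.5259, 0.4677)  len=0.4478
  (v7,v10,v8) [+-+] → (-0.673183, 1.5259, 0.4677)–(-0.673183, 1.5259, -0.25597)  len=0.7237
  (v8,v10,v11) [+--] → (-0.673183, 1.5259, -0.25597)–(-0.673183, 1.5259, -0.4677)  len=0.2117
  (v8,v11,v6) [+-+] → (-0.673183, 1.5259, -0.4677)–(-1.17203, 1.5259, -0.268393)  len=0.5372
  (v6,v11,v9) [+--] → (-1.17203, 1.5259, -0.268393)–(-1.84369, 1.5259, 0)  len=0.7233

Chained into 2 loop(s):
  loop 1: 8 segments, perimeter = 3.7553
  loop 2: 6 segments, perimeter = 3.4564
Total perimeter = 7.212

loops=2 perimeter=7.212
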